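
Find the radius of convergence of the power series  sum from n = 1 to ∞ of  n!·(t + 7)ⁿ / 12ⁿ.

R = 0

By the ratio test, |a_{n+1}/a_n| = (n+1) · 1/12 → ∞.
The ratio grows without bound, so the series diverges whenever (t + 7) ≠ 0; it converges only at t = -7. R = 0.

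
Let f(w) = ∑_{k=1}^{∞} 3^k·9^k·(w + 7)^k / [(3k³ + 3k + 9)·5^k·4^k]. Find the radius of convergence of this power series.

R = 20/27

The ratio of consecutive coefficients is [(3k³ + 3k + 9)/(3(k+1)³ + 3(k+1) + 9)] · 3·9/(5·4) → 27/20.
Convergence for |w + 7| · 27/20 < 1, i.e. |w + 7| < 20/27. So R = 20/27.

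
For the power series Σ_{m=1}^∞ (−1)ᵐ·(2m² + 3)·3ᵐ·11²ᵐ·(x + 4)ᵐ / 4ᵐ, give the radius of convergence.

R = 4/363

Apply the ratio test: |a_{m+1}| / |a_m| = [(2(m+1)² + 3)/(2m² + 3)] · 3·121/4, which tends to 363/4 as m → ∞.
Hence the series converges for |x + 4| < 1/(363/4) = 4/363, so the radius of convergence is 4/363.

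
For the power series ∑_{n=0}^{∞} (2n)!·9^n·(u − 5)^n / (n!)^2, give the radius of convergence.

R = 1/36

The ratio of consecutive coefficients is (2n+1)·(2n+2)/(n+1)² · 9 → 36.
The series converges when 36 · |u − 5| < 1, giving R = 1/36.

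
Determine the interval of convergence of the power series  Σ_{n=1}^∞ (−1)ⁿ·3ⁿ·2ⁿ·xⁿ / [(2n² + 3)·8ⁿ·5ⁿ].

[-20/3, 20/3]

By the ratio test, |a_{n+1}/a_n| = [(2n² + 3)/(2(n+1)² + 3)] · 3·2/(8·5) → 3/20.
The series converges when 3/20 · |x| < 1, giving R = 20/3.
Endpoint x = 20/3: the terms are on the order of 1/n², so the series converges absolutely by comparison with the p-series (p = 2 > 1).
Check x = -20/3: absolute convergence follows by limit comparison with Σ 1/n².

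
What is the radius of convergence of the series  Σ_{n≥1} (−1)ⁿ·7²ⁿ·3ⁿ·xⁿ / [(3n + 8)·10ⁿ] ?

By the ratio test, |a_{n+1}/a_n| = [(3n + 8)/(3(n+1) + 8)] · 49·3/10 → 147/10.
Hence the series converges for |x| < 1/(147/10) = 10/147, so the radius of convergence is 10/147.

R = 10/147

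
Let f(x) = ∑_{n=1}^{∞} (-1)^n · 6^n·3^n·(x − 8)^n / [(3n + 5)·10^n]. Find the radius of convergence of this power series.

R = 5/9

Ratio test: |a_{n+1}/a_n| = [(3n + 5)/(3(n+1) + 5)] · 6·3/10 → 9/5 as n → ∞.
Convergence for |x − 8| · 9/5 < 1, i.e. |x − 8| < 5/9. So R = 5/9.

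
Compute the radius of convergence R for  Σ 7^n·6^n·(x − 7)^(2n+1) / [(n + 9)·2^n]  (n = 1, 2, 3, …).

The ratio of consecutive coefficients is [(n + 9)/((n+1) + 9)] · 7·6/2 → 21.
Writing y = (x − 7)², the series in y has radius 1/21, so |x − 7| < √(1/21) and R = √21/21.

R = √21/21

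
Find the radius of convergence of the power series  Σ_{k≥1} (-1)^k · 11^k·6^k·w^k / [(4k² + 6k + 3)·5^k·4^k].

Apply the ratio test: |a_{k+1}| / |a_k| = [(4k² + 6k + 3)/(4(k+1)² + 6(k+1) + 3)] · 11·6/(5·4), which tends to 33/10 as k → ∞.
Hence the series converges for |w| < 1/(33/10) = 10/33, so the radius of convergence is 10/33.

R = 10/33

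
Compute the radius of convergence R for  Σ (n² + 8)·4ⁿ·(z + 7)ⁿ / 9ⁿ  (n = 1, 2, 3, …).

The ratio of consecutive coefficients is [((n+1)² + 8)/(n² + 8)] · 4/9 → 4/9.
Convergence for |z + 7| · 4/9 < 1, i.e. |z + 7| < 9/4. So R = 9/4.

R = 9/4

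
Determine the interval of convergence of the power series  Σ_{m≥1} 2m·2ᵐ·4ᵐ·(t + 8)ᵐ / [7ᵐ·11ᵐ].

Ratio test: |a_{m+1}/a_m| = [2(m+1)/2m] · 2·4/(7·11) → 8/77 as m → ∞.
Convergence for |t + 8| · 8/77 < 1, i.e. |t + 8| < 77/8. So R = 77/8.
When t = 13/8, the terms do not tend to 0, so the series diverges.
Endpoint t = -141/8: the terms have absolute value of order m, which does not tend to 0, so the series diverges by the divergence test.

(-141/8, 13/8)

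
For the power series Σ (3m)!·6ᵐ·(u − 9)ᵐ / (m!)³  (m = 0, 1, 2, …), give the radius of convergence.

R = 1/162

Ratio test: |a_{m+1}/a_m| = (3m+1)·(3m+2)·(3m+3)/(m+1)³ · 6 → 162 as m → ∞.
Convergence for |u − 9| · 162 < 1, i.e. |u − 9| < 1/162. So R = 1/162.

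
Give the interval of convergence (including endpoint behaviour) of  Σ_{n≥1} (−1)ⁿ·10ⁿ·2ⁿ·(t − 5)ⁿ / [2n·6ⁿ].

(47/10, 53/10]

By the ratio test, |a_{n+1}/a_n| = [2n/2(n+1)] · 10·2/6 → 10/3.
The series converges when 10/3 · |t − 5| < 1, giving R = 3/10.
At t = 53/10: the terms alternate in sign and decrease monotonically to 0 in absolute value (size ~ c/n), so the alternating series test gives convergence.
At t = 47/10: comparison with the harmonic series Σ 1/n shows the series diverges.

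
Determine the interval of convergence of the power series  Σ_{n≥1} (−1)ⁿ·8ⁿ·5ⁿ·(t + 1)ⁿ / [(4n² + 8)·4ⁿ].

[-11/10, -9/10]

By the ratio test, |a_{n+1}/a_n| = [(4n² + 8)/(4(n+1)² + 8)] · 8·5/4 → 10.
The series converges when 10 · |t + 1| < 1, giving R = 1/10.
At t = -9/10: absolute convergence follows by limit comparison with Σ 1/n².
Endpoint t = -11/10: absolute convergence follows by limit comparison with Σ 1/n².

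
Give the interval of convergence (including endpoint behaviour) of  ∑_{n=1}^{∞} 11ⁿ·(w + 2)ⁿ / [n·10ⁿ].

[-32/11, -12/11)

Ratio test: |a_{n+1}/a_n| = [n/(n+1)] · 11/10 → 11/10 as n → ∞.
Hence the series converges for |w + 2| < 1/(11/10) = 10/11, so the radius of convergence is 10/11.
Endpoint w = -12/11: the terms behave like c/n; limit comparison with the harmonic series gives divergence.
At w = -32/11: convergence follows from the alternating series test (terms decrease monotonically to 0).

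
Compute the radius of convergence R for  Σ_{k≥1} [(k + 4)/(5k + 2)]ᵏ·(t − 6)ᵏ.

Applying the root test, |a_k|^(1/k) = (k + 4)/(5k + 2) → 1/5.
Hence the series converges for |t − 6| < 1/(1/5) = 5, so the radius of convergence is 5.

R = 5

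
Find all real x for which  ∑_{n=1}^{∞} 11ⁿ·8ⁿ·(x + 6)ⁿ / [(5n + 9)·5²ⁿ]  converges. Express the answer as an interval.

The ratio of consecutive coefficients is [(5n + 9)/(5(n+1) + 9)] · 11·8/25 → 88/25.
Hence the series converges for |x + 6| < 1/(88/25) = 25/88, so the radius of convergence is 25/88.
At x = -503/88: the terms are asymptotic to a nonzero constant times 1/n, so the series diverges by limit comparison with Σ 1/n.
At x = -553/88: the terms alternate in sign and decrease monotonically to 0 in absolute value (size ~ c/n), so the alternating series test gives convergence.

[-553/88, -503/88)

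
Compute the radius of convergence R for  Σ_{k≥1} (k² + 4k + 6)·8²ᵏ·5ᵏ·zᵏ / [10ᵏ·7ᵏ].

R = 7/32

Apply the ratio test: |a_{k+1}| / |a_k| = [((k+1)² + 4(k+1) + 6)/(k² + 4k + 6)] · 64·5/(10·7), which tends to 32/7 as k → ∞.
The series converges when 32/7 · |z| < 1, giving R = 7/32.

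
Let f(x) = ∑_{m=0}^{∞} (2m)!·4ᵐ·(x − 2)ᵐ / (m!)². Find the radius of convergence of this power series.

R = 1/16

Apply the ratio test: |a_{m+1}| / |a_m| = (2m+1)·(2m+2)/(m+1)² · 4, which tends to 16 as m → ∞.
Hence the series converges for |x − 2| < 1/(16) = 1/16, so the radius of convergence is 1/16.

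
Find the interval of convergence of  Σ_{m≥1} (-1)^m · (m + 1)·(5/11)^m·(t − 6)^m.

Ratio test: |a_{m+1}/a_m| = [((m+1) + 1)/(m + 1)] · 5/11 → 5/11 as m → ∞.
Convergence for |t − 6| · 5/11 < 1, i.e. |t − 6| < 11/5. So R = 11/5.
When t = 41/5, the terms do not tend to 0, so the series diverges.
Check t = 19/5: the m-th term does not approach 0; divergence by the term test.

(19/5, 41/5)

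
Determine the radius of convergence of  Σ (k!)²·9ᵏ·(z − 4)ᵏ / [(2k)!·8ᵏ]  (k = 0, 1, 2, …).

R = 32/9

Ratio test: |a_{k+1}/a_k| = (k+1)²/[(2k+1)·(2k+2)] · 9/8 → 9/32 as k → ∞.
Convergence for |z − 4| · 9/32 < 1, i.e. |z − 4| < 32/9. So R = 32/9.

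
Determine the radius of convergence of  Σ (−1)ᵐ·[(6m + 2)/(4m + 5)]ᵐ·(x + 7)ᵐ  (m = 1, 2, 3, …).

Root test: |a_m|^(1/m) = (6m + 2)/(4m + 5) → 3/2.
Hence the series converges for |x + 7| < 1/(3/2) = 2/3, so the radius of convergence is 2/3.

R = 2/3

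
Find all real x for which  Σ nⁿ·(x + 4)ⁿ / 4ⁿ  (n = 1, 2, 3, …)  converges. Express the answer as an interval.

By the Cauchy root test, |a_n|^(1/n) = n/4 → ∞.
Since the n-th root of |a_n| is unbounded, the series converges only at x = -4; R = 0.

{-4}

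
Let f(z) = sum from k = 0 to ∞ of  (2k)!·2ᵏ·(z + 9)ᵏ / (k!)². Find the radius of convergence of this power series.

R = 1/8

The ratio of consecutive coefficients is (2k+1)·(2k+2)/(k+1)² · 2 → 8.
The series converges when 8 · |z + 9| < 1, giving R = 1/8.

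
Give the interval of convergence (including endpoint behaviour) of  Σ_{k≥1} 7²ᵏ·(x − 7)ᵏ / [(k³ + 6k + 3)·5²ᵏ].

[318/49, 368/49]

Apply the ratio test: |a_{k+1}| / |a_k| = [(k³ + 6k + 3)/((k+1)³ + 6(k+1) + 3)] · 49/25, which tends to 49/25 as k → ∞.
The series converges when 49/25 · |x − 7| < 1, giving R = 25/49.
At x = 368/49: the series is dominated by a constant times Σ 1/k³, which converges (p = 3 > 1).
Check x = 318/49: absolute convergence follows by limit comparison with Σ 1/k³.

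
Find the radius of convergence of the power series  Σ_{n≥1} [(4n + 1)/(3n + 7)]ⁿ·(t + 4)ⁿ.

By the Cauchy root test, |a_n|^(1/n) = (4n + 1)/(3n + 7) → 4/3.
Hence the series converges for |t + 4| < 1/(4/3) = 3/4, so the radius of convergence is 3/4.

R = 3/4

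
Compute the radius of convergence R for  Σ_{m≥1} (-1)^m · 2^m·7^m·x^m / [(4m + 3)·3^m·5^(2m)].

By the ratio test, |a_{m+1}/a_m| = [(4m + 3)/(4(m+1) + 3)] · 2·7/(3·25) → 14/75.
Thus R = 1/(14/75) = 75/14.

R = 75/14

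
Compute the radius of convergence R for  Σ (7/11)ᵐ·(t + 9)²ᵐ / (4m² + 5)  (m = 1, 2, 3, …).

R = √77/7

The ratio of consecutive coefficients is [(4m² + 5)/(4(m+1)² + 5)] · 7/11 → 7/11.
Since the exponent of (t + 9) increases by 2 each term, convergence requires |t + 9|² < 11/7, hence R = √77/7.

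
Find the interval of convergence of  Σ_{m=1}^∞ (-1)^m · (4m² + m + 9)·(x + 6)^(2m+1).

By the ratio test, |a_{m+1}/a_m| = (4(m+1)² + (m+1) + 9)/(4m² + m + 9) → 1.
Successive powers of (x + 6) differ by 2, so the series converges when |x + 6|² · 1 < 1, i.e. |x + 6| < √(1) = 1. So R = 1.
At x = -5: the terms do not tend to 0, so the series diverges.
Endpoint x = -7: the m-th term does not approach 0; divergence by the term test.

(-7, -5)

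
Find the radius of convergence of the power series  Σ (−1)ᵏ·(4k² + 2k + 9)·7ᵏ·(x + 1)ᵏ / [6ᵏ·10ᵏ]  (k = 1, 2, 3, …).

By the ratio test, |a_{k+1}/a_k| = [(4(k+1)² + 2(k+1) + 9)/(4k² + 2k + 9)] · 7/(6·10) → 7/60.
Convergence for |x + 1| · 7/60 < 1, i.e. |x + 1| < 60/7. So R = 60/7.

R = 60/7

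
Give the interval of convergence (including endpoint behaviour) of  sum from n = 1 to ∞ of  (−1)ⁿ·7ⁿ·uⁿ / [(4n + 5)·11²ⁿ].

Apply the ratio test: |a_{n+1}| / |a_n| = [(4n + 5)/(4(n+1) + 5)] · 7/121, which tends to 7/121 as n → ∞.
The series converges when 7/121 · |u| < 1, giving R = 121/7.
Endpoint u = 121/7: convergence follows from the alternating series test (terms decrease monotonically to 0).
Check u = -121/7: the terms behave like c/n; limit comparison with the harmonic series gives divergence.

(-121/7, 121/7]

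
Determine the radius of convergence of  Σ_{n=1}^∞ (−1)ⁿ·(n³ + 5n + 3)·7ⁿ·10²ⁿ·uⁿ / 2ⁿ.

By the ratio test, |a_{n+1}/a_n| = [((n+1)³ + 5(n+1) + 3)/(n³ + 5n + 3)] · 7·100/2 → 350.
Thus R = 1/(350) = 1/350.

R = 1/350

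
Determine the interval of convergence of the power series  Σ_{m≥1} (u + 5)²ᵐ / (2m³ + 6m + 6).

[-6, -4]

Apply the ratio test: |a_{m+1}| / |a_m| = (2m³ + 6m + 6)/(2(m+1)³ + 6(m+1) + 6), which tends to 1 as m → ∞.
Since the exponent of (u + 5) increases by 2 each term, convergence requires |u + 5|² < 1, hence R = 1.
Check u = -4: the series is dominated by a constant times Σ 1/m³, which converges (p = 3 > 1).
Endpoint u = -6: the terms are on the order of 1/m³, so the series converges absolutely by comparison with the p-series (p = 3 > 1).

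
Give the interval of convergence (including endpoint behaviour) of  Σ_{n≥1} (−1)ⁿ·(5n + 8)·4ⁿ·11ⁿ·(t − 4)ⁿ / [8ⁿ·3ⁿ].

The ratio of consecutive coefficients is [(5(n+1) + 8)/(5n + 8)] · 4·11/(8·3) → 11/6.
Thus R = 1/(11/6) = 6/11.
When t = 50/11, the terms do not tend to 0, so the series diverges.
When t = 38/11, the terms have absolute value of order n, which does not tend to 0, so the series diverges by the divergence test.

(38/11, 50/11)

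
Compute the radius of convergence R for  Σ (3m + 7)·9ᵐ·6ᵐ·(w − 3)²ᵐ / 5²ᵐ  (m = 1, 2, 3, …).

Ratio test: |a_{m+1}/a_m| = [(3(m+1) + 7)/(3m + 7)] · 9·6/25 → 54/25 as m → ∞.
Successive powers of (w − 3) differ by 2, so the series converges when |w − 3|² · 54/25 < 1, i.e. |w − 3| < √(25/54). So R = 5√6/18.

R = 5√6/18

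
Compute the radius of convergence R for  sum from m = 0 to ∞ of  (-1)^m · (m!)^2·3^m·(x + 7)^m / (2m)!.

By the ratio test, |a_{m+1}/a_m| = (m+1)²/[(2m+1)·(2m+2)] · 3 → 3/4.
Convergence for |x + 7| · 3/4 < 1, i.e. |x + 7| < 4/3. So R = 4/3.

R = 4/3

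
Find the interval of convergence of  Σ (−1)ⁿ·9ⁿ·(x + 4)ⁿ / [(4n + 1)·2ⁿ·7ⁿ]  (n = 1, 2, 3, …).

Apply the ratio test: |a_{n+1}| / |a_n| = [(4n + 1)/(4(n+1) + 1)] · 9/(2·7), which tends to 9/14 as n → ∞.
Hence the series converges for |x + 4| < 1/(9/14) = 14/9, so the radius of convergence is 14/9.
At x = -22/9: an alternating series whose terms decrease to 0 in absolute value, so it converges by the Leibniz criterion.
Endpoint x = -50/9: comparison with the harmonic series Σ 1/n shows the series diverges.

(-50/9, -22/9]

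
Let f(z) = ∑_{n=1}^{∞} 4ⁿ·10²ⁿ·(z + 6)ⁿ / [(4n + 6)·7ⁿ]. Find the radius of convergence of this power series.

R = 7/400

By the ratio test, |a_{n+1}/a_n| = [(4n + 6)/(4(n+1) + 6)] · 4·100/7 → 400/7.
Thus R = 1/(400/7) = 7/400.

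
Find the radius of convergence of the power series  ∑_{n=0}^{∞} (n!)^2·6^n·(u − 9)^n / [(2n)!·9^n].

R = 6

Ratio test: |a_{n+1}/a_n| = (n+1)²/[(2n+1)·(2n+2)] · 6/9 → 1/6 as n → ∞.
Thus R = 1/(1/6) = 6.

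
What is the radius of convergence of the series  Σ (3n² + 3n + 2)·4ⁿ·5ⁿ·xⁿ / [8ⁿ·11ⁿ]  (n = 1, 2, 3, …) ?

R = 22/5

The ratio of consecutive coefficients is [(3(n+1)² + 3(n+1) + 2)/(3n² + 3n + 2)] · 4·5/(8·11) → 5/22.
Thus R = 1/(5/22) = 22/5.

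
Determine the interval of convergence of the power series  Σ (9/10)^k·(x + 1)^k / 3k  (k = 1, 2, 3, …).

[-19/9, 1/9)

Ratio test: |a_{k+1}/a_k| = [3k/3(k+1)] · 9/10 → 9/10 as k → ∞.
Thus R = 1/(9/10) = 10/9.
When x = 1/9, the terms are asymptotic to a nonzero constant times 1/k, so the series diverges by limit comparison with Σ 1/k.
At x = -19/9: an alternating series whose terms decrease to 0 in absolute value, so it converges by the Leibniz criterion.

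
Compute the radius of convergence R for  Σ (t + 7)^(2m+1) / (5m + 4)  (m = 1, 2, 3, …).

R = 1

By the ratio test, |a_{m+1}/a_m| = (5m + 4)/(5(m+1) + 4) → 1.
Successive powers of (t + 7) differ by 2, so the series converges when |t + 7|² · 1 < 1, i.e. |t + 7| < √(1) = 1. So R = 1.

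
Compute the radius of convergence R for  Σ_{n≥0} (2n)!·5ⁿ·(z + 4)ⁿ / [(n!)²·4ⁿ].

R = 1/5

Ratio test: |a_{n+1}/a_n| = (2n+1)·(2n+2)/(n+1)² · 5/4 → 5 as n → ∞.
Thus R = 1/(5) = 1/5.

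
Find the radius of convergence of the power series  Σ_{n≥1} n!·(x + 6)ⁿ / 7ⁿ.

By the ratio test, |a_{n+1}/a_n| = (n+1) · 1/7 → ∞.
Since the ratio → ∞, the series diverges for every x ≠ -6, and R = 0.

R = 0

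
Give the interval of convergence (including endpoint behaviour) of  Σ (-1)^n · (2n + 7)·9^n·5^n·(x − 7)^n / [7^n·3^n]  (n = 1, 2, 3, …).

Ratio test: |a_{n+1}/a_n| = [(2(n+1) + 7)/(2n + 7)] · 9·5/(7·3) → 15/7 as n → ∞.
Thus R = 1/(15/7) = 7/15.
When x = 112/15, the terms do not tend to 0, so the series diverges.
Endpoint x = 98/15: the terms do not tend to 0, so the series diverges.

(98/15, 112/15)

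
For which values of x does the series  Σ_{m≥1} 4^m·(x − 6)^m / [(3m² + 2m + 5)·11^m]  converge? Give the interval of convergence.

Apply the ratio test: |a_{m+1}| / |a_m| = [(3m² + 2m + 5)/(3(m+1)² + 2(m+1) + 5)] · 4/11, which tends to 4/11 as m → ∞.
Convergence for |x − 6| · 4/11 < 1, i.e. |x − 6| < 11/4. So R = 11/4.
At x = 35/4: absolute convergence follows by limit comparison with Σ 1/m².
When x = 13/4, absolute convergence follows by limit comparison with Σ 1/m².

[13/4, 35/4]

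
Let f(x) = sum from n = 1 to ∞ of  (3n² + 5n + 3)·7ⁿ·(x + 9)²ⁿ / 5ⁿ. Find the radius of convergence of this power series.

Ratio test: |a_{n+1}/a_n| = [(3(n+1)² + 5(n+1) + 3)/(3n² + 5n + 3)] · 7/5 → 7/5 as n → ∞.
Successive powers of (x + 9) differ by 2, so the series converges when |x + 9|² · 7/5 < 1, i.e. |x + 9| < √(5/7). So R = √35/7.

R = √35/7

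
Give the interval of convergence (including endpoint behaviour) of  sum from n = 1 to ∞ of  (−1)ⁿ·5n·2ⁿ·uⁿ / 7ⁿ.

The ratio of consecutive coefficients is [5(n+1)/5n] · 2/7 → 2/7.
Hence the series converges for |u| < 1/(2/7) = 7/2, so the radius of convergence is 7/2.
Check u = 7/2: the terms do not tend to 0, so the series diverges.
Check u = -7/2: the terms have absolute value of order n, which does not tend to 0, so the series diverges by the divergence test.

(-7/2, 7/2)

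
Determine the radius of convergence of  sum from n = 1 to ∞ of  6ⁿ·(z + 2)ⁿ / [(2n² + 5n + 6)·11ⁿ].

By the ratio test, |a_{n+1}/a_n| = [(2n² + 5n + 6)/(2(n+1)² + 5(n+1) + 6)] · 6/11 → 6/11.
Thus R = 1/(6/11) = 11/6.

R = 11/6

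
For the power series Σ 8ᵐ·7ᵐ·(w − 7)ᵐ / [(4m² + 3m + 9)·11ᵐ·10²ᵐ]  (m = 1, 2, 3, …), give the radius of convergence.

Ratio test: |a_{m+1}/a_m| = [(4m² + 3m + 9)/(4(m+1)² + 3(m+1) + 9)] · 8·7/(11·100) → 14/275 as m → ∞.
Convergence for |w − 7| · 14/275 < 1, i.e. |w − 7| < 275/14. So R = 275/14.

R = 275/14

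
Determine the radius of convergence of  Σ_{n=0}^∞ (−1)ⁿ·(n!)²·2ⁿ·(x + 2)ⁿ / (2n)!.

R = 2

Ratio test: |a_{n+1}/a_n| = (n+1)²/[(2n+1)·(2n+2)] · 2 → 1/2 as n → ∞.
Thus R = 1/(1/2) = 2.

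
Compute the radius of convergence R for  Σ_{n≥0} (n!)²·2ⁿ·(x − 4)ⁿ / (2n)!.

R = 2

The ratio of consecutive coefficients is (n+1)²/[(2n+1)·(2n+2)] · 2 → 1/2.
Hence the series converges for |x − 4| < 1/(1/2) = 2, so the radius of convergence is 2.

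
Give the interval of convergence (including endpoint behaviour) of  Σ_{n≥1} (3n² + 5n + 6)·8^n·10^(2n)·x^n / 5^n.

(-1/160, 1/160)

By the ratio test, |a_{n+1}/a_n| = [(3(n+1)² + 5(n+1) + 6)/(3n² + 5n + 6)] · 8·100/5 → 160.
Thus R = 1/(160) = 1/160.
When x = 1/160, the n-th term does not approach 0; divergence by the term test.
Check x = -1/160: the n-th term does not approach 0; divergence by the term test.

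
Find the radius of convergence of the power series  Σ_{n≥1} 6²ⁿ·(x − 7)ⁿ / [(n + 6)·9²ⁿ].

Apply the ratio test: |a_{n+1}| / |a_n| = [(n + 6)/((n+1) + 6)] · 36/81, which tends to 4/9 as n → ∞.
Convergence for |x − 7| · 4/9 < 1, i.e. |x − 7| < 9/4. So R = 9/4.

R = 9/4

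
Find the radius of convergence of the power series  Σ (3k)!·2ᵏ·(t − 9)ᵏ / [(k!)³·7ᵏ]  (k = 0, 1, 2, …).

R = 7/54

By the ratio test, |a_{k+1}/a_k| = (3k+1)·(3k+2)·(3k+3)/(k+1)³ · 2/7 → 54/7.
Thus R = 1/(54/7) = 7/54.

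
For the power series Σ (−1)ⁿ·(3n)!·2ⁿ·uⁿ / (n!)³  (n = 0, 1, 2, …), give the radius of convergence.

R = 1/54

Ratio test: |a_{n+1}/a_n| = (3n+1)·(3n+2)·(3n+3)/(n+1)³ · 2 → 54 as n → ∞.
Convergence for |u| · 54 < 1, i.e. |u| < 1/54. So R = 1/54.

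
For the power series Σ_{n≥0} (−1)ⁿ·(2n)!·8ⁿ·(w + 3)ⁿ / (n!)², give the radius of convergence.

R = 1/32

The ratio of consecutive coefficients is (2n+1)·(2n+2)/(n+1)² · 8 → 32.
Thus R = 1/(32) = 1/32.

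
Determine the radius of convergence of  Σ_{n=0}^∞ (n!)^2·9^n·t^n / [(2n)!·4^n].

R = 16/9

The ratio of consecutive coefficients is (n+1)²/[(2n+1)·(2n+2)] · 9/4 → 9/16.
Hence the series converges for |t| < 1/(9/16) = 16/9, so the radius of convergence is 16/9.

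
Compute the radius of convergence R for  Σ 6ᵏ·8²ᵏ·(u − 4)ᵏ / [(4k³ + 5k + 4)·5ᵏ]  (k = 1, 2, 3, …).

Apply the ratio test: |a_{k+1}| / |a_k| = [(4k³ + 5k + 4)/(4(k+1)³ + 5(k+1) + 4)] · 6·64/5, which tends to 384/5 as k → ∞.
Convergence for |u − 4| · 384/5 < 1, i.e. |u − 4| < 5/384. So R = 5/384.

R = 5/384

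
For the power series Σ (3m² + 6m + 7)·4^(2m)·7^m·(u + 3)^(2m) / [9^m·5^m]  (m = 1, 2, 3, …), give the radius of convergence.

R = 3√35/28

Ratio test: |a_{m+1}/a_m| = [(3(m+1)² + 6(m+1) + 7)/(3m² + 6m + 7)] · 16·7/(9·5) → 112/45 as m → ∞.
Writing y = (u + 3)², the series in y has radius 45/112, so |u + 3| < √(45/112) and R = 3√35/28.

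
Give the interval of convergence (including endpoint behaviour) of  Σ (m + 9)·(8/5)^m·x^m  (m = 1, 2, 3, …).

(-5/8, 5/8)

By the ratio test, |a_{m+1}/a_m| = [((m+1) + 9)/(m + 9)] · 8/5 → 8/5.
Convergence for |x| · 8/5 < 1, i.e. |x| < 5/8. So R = 5/8.
When x = 5/8, the terms have absolute value of order m, which does not tend to 0, so the series diverges by the divergence test.
Check x = -5/8: the terms have absolute value of order m, which does not tend to 0, so the series diverges by the divergence test.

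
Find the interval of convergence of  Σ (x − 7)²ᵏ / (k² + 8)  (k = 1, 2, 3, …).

[6, 8]

The ratio of consecutive coefficients is (k² + 8)/((k+1)² + 8) → 1.
Successive powers of (x − 7) differ by 2, so the series converges when |x − 7|² · 1 < 1, i.e. |x − 7| < √(1) = 1. So R = 1.
Check x = 8: the series is dominated by a constant times Σ 1/k², which converges (p = 2 > 1).
When x = 6, the series is dominated by a constant times Σ 1/k², which converges (p = 2 > 1).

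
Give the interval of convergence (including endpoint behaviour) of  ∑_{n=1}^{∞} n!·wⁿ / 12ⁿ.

Apply the ratio test: |a_{n+1}| / |a_n| = (n+1) · 1/12, which tends to ∞ as n → ∞.
The ratio grows without bound, so the series diverges whenever w ≠ 0; it converges only at w = 0. R = 0.

{0}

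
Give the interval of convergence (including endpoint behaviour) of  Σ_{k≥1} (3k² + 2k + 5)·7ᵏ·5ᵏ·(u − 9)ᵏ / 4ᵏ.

(311/35, 319/35)

By the ratio test, |a_{k+1}/a_k| = [(3(k+1)² + 2(k+1) + 5)/(3k² + 2k + 5)] · 7·5/4 → 35/4.
Hence the series converges for |u − 9| < 1/(35/4) = 4/35, so the radius of convergence is 4/35.
Check u = 319/35: the terms have absolute value of order k², which does not tend to 0, so the series diverges by the divergence test.
When u = 311/35, the k-th term does not approach 0; divergence by the term test.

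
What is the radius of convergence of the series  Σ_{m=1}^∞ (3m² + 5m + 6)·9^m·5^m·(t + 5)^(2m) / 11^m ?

R = √55/15

Apply the ratio test: |a_{m+1}| / |a_m| = [(3(m+1)² + 5(m+1) + 6)/(3m² + 5m + 6)] · 9·5/11, which tends to 45/11 as m → ∞.
Successive powers of (t + 5) differ by 2, so the series converges when |t + 5|² · 45/11 < 1, i.e. |t + 5| < √(11/45). So R = √55/15.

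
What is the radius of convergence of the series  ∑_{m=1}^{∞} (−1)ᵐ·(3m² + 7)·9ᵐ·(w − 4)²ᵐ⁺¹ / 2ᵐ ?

By the ratio test, |a_{m+1}/a_m| = [(3(m+1)² + 7)/(3m² + 7)] · 9/2 → 9/2.
Since the exponent of (w − 4) increases by 2 each term, convergence requires |w − 4|² < 2/9, hence R = √2/3.

R = √2/3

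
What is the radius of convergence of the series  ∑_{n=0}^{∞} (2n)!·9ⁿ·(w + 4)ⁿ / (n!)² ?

By the ratio test, |a_{n+1}/a_n| = (2n+1)·(2n+2)/(n+1)² · 9 → 36.
Convergence for |w + 4| · 36 < 1, i.e. |w + 4| < 1/36. So R = 1/36.

R = 1/36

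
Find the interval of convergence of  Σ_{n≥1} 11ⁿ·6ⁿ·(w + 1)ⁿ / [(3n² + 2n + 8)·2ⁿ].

The ratio of consecutive coefficients is [(3n² + 2n + 8)/(3(n+1)² + 2(n+1) + 8)] · 11·6/2 → 33.
Thus R = 1/(33) = 1/33.
Endpoint w = -32/33: absolute convergence follows by limit comparison with Σ 1/n².
At w = -34/33: the terms are on the order of 1/n², so the series converges absolutely by comparison with the p-series (p = 2 > 1).

[-34/33, -32/33]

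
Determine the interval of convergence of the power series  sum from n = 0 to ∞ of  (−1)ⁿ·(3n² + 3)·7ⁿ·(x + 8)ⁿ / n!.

By the ratio test, |a_{n+1}/a_n| = (3(n+1)² + 3)/(3n² + 3) · 7 · 1/(n+1) → 0.
Since the limit is 0 < 1 for every x, the series converges on all of ℝ and R = ∞.

(−∞, ∞)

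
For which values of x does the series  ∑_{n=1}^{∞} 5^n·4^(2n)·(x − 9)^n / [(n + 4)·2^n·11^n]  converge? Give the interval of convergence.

Ratio test: |a_{n+1}/a_n| = [(n + 4)/((n+1) + 4)] · 5·16/(2·11) → 40/11 as n → ∞.
Hence the series converges for |x − 9| < 1/(40/11) = 11/40, so the radius of convergence is 11/40.
Endpoint x = 371/40: the terms are asymptotic to a nonzero constant times 1/n, so the series diverges by limit comparison with Σ 1/n.
Check x = 349/40: convergence follows from the alternating series test (terms decrease monotonically to 0).

[349/40, 371/40)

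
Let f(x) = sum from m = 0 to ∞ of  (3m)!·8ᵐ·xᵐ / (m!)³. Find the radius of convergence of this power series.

R = 1/216

Ratio test: |a_{m+1}/a_m| = (3m+1)·(3m+2)·(3m+3)/(m+1)³ · 8 → 216 as m → ∞.
The series converges when 216 · |x| < 1, giving R = 1/216.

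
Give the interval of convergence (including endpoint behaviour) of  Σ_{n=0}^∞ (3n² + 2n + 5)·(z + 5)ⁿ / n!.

(−∞, ∞)

Apply the ratio test: |a_{n+1}| / |a_n| = (3(n+1)² + 2(n+1) + 5)/(3n² + 2n + 5) · 1/(n+1), which tends to 0 as n → ∞.
The ratio tends to 0 regardless of z, hence R = ∞.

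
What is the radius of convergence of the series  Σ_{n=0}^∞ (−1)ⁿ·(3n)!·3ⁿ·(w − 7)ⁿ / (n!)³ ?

R = 1/81

By the ratio test, |a_{n+1}/a_n| = (3n+1)·(3n+2)·(3n+3)/(n+1)³ · 3 → 81.
The series converges when 81 · |w − 7| < 1, giving R = 1/81.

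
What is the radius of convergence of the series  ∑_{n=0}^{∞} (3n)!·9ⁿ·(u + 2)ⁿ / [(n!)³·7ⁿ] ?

R = 7/243

By the ratio test, |a_{n+1}/a_n| = (3n+1)·(3n+2)·(3n+3)/(n+1)³ · 9/7 → 243/7.
Convergence for |u + 2| · 243/7 < 1, i.e. |u + 2| < 7/243. So R = 7/243.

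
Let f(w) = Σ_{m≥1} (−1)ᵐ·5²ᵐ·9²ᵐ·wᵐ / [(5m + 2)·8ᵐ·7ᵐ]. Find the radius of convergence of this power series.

Apply the ratio test: |a_{m+1}| / |a_m| = [(5m + 2)/(5(m+1) + 2)] · 25·81/(8·7), which tends to 2025/56 as m → ∞.
Thus R = 1/(2025/56) = 56/2025.

R = 56/2025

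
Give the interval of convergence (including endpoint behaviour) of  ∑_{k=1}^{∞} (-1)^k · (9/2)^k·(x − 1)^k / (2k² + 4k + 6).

Ratio test: |a_{k+1}/a_k| = [(2k² + 4k + 6)/(2(k+1)² + 4(k+1) + 6)] · 9/2 → 9/2 as k → ∞.
Thus R = 1/(9/2) = 2/9.
When x = 11/9, absolute convergence follows by limit comparison with Σ 1/k².
Check x = 7/9: the series is dominated by a constant times Σ 1/k², which converges (p = 2 > 1).

[7/9, 11/9]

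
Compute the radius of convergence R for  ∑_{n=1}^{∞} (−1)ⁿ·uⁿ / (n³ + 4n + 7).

By the ratio test, |a_{n+1}/a_n| = (n³ + 4n + 7)/((n+1)³ + 4(n+1) + 7) → 1.
Hence R = 1.

R = 1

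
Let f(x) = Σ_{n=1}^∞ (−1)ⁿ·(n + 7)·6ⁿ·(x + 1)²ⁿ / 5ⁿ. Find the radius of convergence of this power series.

R = √30/6

Ratio test: |a_{n+1}/a_n| = [((n+1) + 7)/(n + 7)] · 6/5 → 6/5 as n → ∞.
Since the exponent of (x + 1) increases by 2 each term, convergence requires |x + 1|² < 5/6, hence R = √30/6.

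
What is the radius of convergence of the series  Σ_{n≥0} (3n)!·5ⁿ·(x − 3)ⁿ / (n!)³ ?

Apply the ratio test: |a_{n+1}| / |a_n| = (3n+1)·(3n+2)·(3n+3)/(n+1)³ · 5, which tends to 135 as n → ∞.
Hence the series converges for |x − 3| < 1/(135) = 1/135, so the radius of convergence is 1/135.

R = 1/135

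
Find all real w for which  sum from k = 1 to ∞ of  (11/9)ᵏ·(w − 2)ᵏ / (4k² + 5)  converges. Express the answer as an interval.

[13/11, 31/11]

The ratio of consecutive coefficients is [(4k² + 5)/(4(k+1)² + 5)] · 11/9 → 11/9.
The series converges when 11/9 · |w − 2| < 1, giving R = 9/11.
When w = 31/11, the terms are on the order of 1/k², so the series converges absolutely by comparison with the p-series (p = 2 > 1).
Endpoint w = 13/11: the terms are on the order of 1/k², so the series converges absolutely by comparison with the p-series (p = 2 > 1).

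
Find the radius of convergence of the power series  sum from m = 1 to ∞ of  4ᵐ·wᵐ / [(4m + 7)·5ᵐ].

R = 5/4

Apply the ratio test: |a_{m+1}| / |a_m| = [(4m + 7)/(4(m+1) + 7)] · 4/5, which tends to 4/5 as m → ∞.
The series converges when 4/5 · |w| < 1, giving R = 5/4.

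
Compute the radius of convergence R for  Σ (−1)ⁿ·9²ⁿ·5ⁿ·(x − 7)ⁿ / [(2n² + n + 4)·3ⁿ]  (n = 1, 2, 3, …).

R = 1/135

The ratio of consecutive coefficients is [(2n² + n + 4)/(2(n+1)² + (n+1) + 4)] · 81·5/3 → 135.
Thus R = 1/(135) = 1/135.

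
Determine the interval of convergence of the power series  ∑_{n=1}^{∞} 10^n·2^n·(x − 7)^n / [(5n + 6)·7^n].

[133/20, 147/20)

Ratio test: |a_{n+1}/a_n| = [(5n + 6)/(5(n+1) + 6)] · 10·2/7 → 20/7 as n → ∞.
The series converges when 20/7 · |x − 7| < 1, giving R = 7/20.
Check x = 147/20: the terms behave like c/n; limit comparison with the harmonic series gives divergence.
Check x = 133/20: the terms alternate in sign and decrease monotonically to 0 in absolute value (size ~ c/n), so the alternating series test gives convergence.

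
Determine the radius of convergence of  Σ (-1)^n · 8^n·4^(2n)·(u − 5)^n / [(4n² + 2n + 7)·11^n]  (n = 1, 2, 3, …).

By the ratio test, |a_{n+1}/a_n| = [(4n² + 2n + 7)/(4(n+1)² + 2(n+1) + 7)] · 8·16/11 → 128/11.
Thus R = 1/(128/11) = 11/128.

R = 11/128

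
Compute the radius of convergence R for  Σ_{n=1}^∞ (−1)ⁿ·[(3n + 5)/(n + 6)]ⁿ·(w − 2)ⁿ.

R = 1/3

By the Cauchy root test, |a_n|^(1/n) = (3n + 5)/(n + 6) → 3.
The series converges when 3 · |w − 2| < 1, giving R = 1/3.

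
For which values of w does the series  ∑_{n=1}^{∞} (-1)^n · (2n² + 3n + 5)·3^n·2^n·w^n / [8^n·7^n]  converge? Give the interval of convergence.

(-28/3, 28/3)

By the ratio test, |a_{n+1}/a_n| = [(2(n+1)² + 3(n+1) + 5)/(2n² + 3n + 5)] · 3·2/(8·7) → 3/28.
Convergence for |w| · 3/28 < 1, i.e. |w| < 28/3. So R = 28/3.
Check w = 28/3: the terms do not tend to 0, so the series diverges.
At w = -28/3: the n-th term does not approach 0; divergence by the term test.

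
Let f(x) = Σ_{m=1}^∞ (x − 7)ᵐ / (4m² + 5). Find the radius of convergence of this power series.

R = 1

The ratio of consecutive coefficients is (4m² + 5)/(4(m+1)² + 5) → 1.
Convergence for |x − 7| < 1, so R = 1.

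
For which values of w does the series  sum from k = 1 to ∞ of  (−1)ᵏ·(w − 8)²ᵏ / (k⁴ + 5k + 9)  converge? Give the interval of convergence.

[7, 9]

Apply the ratio test: |a_{k+1}| / |a_k| = (k⁴ + 5k + 9)/((k+1)⁴ + 5(k+1) + 9), which tends to 1 as k → ∞.
Writing y = (w − 8)², the series in y has radius 1, so |w − 8| < √(1) = 1 and R = 1.
Check w = 9: absolute convergence follows by limit comparison with Σ 1/k⁴.
Check w = 7: the terms are on the order of 1/k⁴, so the series converges absolutely by comparison with the p-series (p = 4 > 1).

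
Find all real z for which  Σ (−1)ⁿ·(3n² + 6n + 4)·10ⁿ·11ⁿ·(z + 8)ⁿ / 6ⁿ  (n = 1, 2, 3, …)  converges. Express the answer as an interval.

The ratio of consecutive coefficients is [(3(n+1)² + 6(n+1) + 4)/(3n² + 6n + 4)] · 10·11/6 → 55/3.
Thus R = 1/(55/3) = 3/55.
Check z = -437/55: the terms have absolute value of order n², which does not tend to 0, so the series diverges by the divergence test.
Endpoint z = -443/55: the n-th term does not approach 0; divergence by the term test.

(-443/55, -437/55)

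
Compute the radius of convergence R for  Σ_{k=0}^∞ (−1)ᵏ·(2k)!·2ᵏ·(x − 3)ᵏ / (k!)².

Ratio test: |a_{k+1}/a_k| = (2k+1)·(2k+2)/(k+1)² · 2 → 8 as k → ∞.
Thus R = 1/(8) = 1/8.

R = 1/8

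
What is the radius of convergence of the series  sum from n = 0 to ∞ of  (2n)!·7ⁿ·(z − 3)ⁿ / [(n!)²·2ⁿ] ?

R = 1/14

The ratio of consecutive coefficients is (2n+1)·(2n+2)/(n+1)² · 7/2 → 14.
Convergence for |z − 3| · 14 < 1, i.e. |z − 3| < 1/14. So R = 1/14.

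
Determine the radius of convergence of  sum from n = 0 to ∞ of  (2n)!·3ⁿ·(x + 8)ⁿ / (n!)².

R = 1/12

The ratio of consecutive coefficients is (2n+1)·(2n+2)/(n+1)² · 3 → 12.
Hence the series converges for |x + 8| < 1/(12) = 1/12, so the radius of convergence is 1/12.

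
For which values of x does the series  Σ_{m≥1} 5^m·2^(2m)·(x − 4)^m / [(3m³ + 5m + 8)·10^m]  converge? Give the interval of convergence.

[7/2, 9/2]

By the ratio test, |a_{m+1}/a_m| = [(3m³ + 5m + 8)/(3(m+1)³ + 5(m+1) + 8)] · 5·4/10 → 2.
The series converges when 2 · |x − 4| < 1, giving R = 1/2.
When x = 9/2, the terms are on the order of 1/m³, so the series converges absolutely by comparison with the p-series (p = 3 > 1).
When x = 7/2, absolute convergence follows by limit comparison with Σ 1/m³.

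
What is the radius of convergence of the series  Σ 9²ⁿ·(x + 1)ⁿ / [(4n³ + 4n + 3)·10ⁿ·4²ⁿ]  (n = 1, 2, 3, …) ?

Ratio test: |a_{n+1}/a_n| = [(4n³ + 4n + 3)/(4(n+1)³ + 4(n+1) + 3)] · 81/(10·16) → 81/160 as n → ∞.
Thus R = 1/(81/160) = 160/81.

R = 160/81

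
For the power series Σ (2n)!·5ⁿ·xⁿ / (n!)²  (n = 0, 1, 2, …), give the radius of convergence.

R = 1/20

Apply the ratio test: |a_{n+1}| / |a_n| = (2n+1)·(2n+2)/(n+1)² · 5, which tends to 20 as n → ∞.
The series converges when 20 · |x| < 1, giving R = 1/20.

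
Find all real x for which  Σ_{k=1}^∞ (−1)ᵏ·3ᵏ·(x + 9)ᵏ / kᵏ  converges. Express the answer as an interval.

(−∞, ∞)

By the Cauchy root test, |a_k|^(1/k) = 3/k → 0.
The limit is 0 for every x, so R = ∞.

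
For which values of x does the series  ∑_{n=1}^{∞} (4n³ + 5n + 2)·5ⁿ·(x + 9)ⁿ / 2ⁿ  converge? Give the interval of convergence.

(-47/5, -43/5)

By the ratio test, |a_{n+1}/a_n| = [(4(n+1)³ + 5(n+1) + 2)/(4n³ + 5n + 2)] · 5/2 → 5/2.
Thus R = 1/(5/2) = 2/5.
Check x = -43/5: the terms have absolute value of order n³, which does not tend to 0, so the series diverges by the divergence test.
Endpoint x = -47/5: the terms do not tend to 0, so the series diverges.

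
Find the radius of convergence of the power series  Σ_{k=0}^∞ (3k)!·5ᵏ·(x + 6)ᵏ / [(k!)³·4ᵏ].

R = 4/135

Apply the ratio test: |a_{k+1}| / |a_k| = (3k+1)·(3k+2)·(3k+3)/(k+1)³ · 5/4, which tends to 135/4 as k → ∞.
Thus R = 1/(135/4) = 4/135.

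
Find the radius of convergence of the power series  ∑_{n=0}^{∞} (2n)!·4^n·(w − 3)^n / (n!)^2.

The ratio of consecutive coefficients is (2n+1)·(2n+2)/(n+1)² · 4 → 16.
Thus R = 1/(16) = 1/16.

R = 1/16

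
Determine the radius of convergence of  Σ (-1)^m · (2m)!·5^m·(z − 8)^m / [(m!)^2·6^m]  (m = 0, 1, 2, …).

R = 3/10

The ratio of consecutive coefficients is (2m+1)·(2m+2)/(m+1)² · 5/6 → 10/3.
Convergence for |z − 8| · 10/3 < 1, i.e. |z − 8| < 3/10. So R = 3/10.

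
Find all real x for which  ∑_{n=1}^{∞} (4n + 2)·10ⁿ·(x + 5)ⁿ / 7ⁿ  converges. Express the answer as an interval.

By the ratio test, |a_{n+1}/a_n| = [(4(n+1) + 2)/(4n + 2)] · 10/7 → 10/7.
Thus R = 1/(10/7) = 7/10.
When x = -43/10, the terms do not tend to 0, so the series diverges.
At x = -57/10: the terms do not tend to 0, so the series diverges.

(-57/10, -43/10)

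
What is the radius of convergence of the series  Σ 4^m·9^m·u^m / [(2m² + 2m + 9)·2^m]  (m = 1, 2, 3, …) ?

Ratio test: |a_{m+1}/a_m| = [(2m² + 2m + 9)/(2(m+1)² + 2(m+1) + 9)] · 4·9/2 → 18 as m → ∞.
Convergence for |u| · 18 < 1, i.e. |u| < 1/18. So R = 1/18.

R = 1/18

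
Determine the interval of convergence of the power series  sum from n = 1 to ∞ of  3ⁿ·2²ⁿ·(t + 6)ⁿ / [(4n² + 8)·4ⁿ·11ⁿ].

The ratio of consecutive coefficients is [(4n² + 8)/(4(n+1)² + 8)] · 3·4/(4·11) → 3/11.
The series converges when 3/11 · |t + 6| < 1, giving R = 11/3.
When t = -7/3, the series is dominated by a constant times Σ 1/n², which converges (p = 2 > 1).
Endpoint t = -29/3: absolute convergence follows by limit comparison with Σ 1/n².

[-29/3, -7/3]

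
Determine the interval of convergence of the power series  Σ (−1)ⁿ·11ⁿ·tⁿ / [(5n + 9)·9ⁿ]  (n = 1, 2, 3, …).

Apply the ratio test: |a_{n+1}| / |a_n| = [(5n + 9)/(5(n+1) + 9)] · 11/9, which tends to 11/9 as n → ∞.
Convergence for |t| · 11/9 < 1, i.e. |t| < 9/11. So R = 9/11.
Check t = 9/11: an alternating series whose terms decrease to 0 in absolute value, so it converges by the Leibniz criterion.
When t = -9/11, the terms behave like c/n; limit comparison with the harmonic series gives divergence.

(-9/11, 9/11]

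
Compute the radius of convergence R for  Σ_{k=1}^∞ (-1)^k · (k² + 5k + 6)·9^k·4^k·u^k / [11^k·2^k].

R = 11/18

Apply the ratio test: |a_{k+1}| / |a_k| = [((k+1)² + 5(k+1) + 6)/(k² + 5k + 6)] · 9·4/(11·2), which tends to 18/11 as k → ∞.
Convergence for |u| · 18/11 < 1, i.e. |u| < 11/18. So R = 11/18.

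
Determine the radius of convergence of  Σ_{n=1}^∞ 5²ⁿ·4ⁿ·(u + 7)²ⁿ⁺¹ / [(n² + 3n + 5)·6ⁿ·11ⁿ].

Ratio test: |a_{n+1}/a_n| = [(n² + 3n + 5)/((n+1)² + 3(n+1) + 5)] · 25·4/(6·11) → 50/33 as n → ∞.
Since the exponent of (u + 7) increases by 2 each term, convergence requires |u + 7|² < 33/50, hence R = √66/10.

R = √66/10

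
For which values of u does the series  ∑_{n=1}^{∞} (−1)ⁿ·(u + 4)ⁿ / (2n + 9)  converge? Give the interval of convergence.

(-5, -3]

Ratio test: |a_{n+1}/a_n| = (2n + 9)/(2(n+1) + 9) → 1 as n → ∞.
Hence R = 1.
At u = -3: convergence follows from the alternating series test (terms decrease monotonically to 0).
Check u = -5: the terms are asymptotic to a nonzero constant times 1/n, so the series diverges by limit comparison with Σ 1/n.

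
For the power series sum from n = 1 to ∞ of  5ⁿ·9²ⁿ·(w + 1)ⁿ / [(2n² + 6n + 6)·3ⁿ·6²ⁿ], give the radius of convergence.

R = 4/15

By the ratio test, |a_{n+1}/a_n| = [(2n² + 6n + 6)/(2(n+1)² + 6(n+1) + 6)] · 5·81/(3·36) → 15/4.
Hence the series converges for |w + 1| < 1/(15/4) = 4/15, so the radius of convergence is 4/15.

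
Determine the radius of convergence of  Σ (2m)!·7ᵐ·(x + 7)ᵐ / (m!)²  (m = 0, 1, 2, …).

The ratio of consecutive coefficients is (2m+1)·(2m+2)/(m+1)² · 7 → 28.
The series converges when 28 · |x + 7| < 1, giving R = 1/28.

R = 1/28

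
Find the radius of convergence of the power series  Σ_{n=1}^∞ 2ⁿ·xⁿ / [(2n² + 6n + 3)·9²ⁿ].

R = 81/2

Apply the ratio test: |a_{n+1}| / |a_n| = [(2n² + 6n + 3)/(2(n+1)² + 6(n+1) + 3)] · 2/81, which tends to 2/81 as n → ∞.
Thus R = 1/(2/81) = 81/2.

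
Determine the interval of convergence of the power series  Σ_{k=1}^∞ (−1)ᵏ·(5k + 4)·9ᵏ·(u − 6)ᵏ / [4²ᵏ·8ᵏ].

By the ratio test, |a_{k+1}/a_k| = [(5(k+1) + 4)/(5k + 4)] · 9/(16·8) → 9/128.
Convergence for |u − 6| · 9/128 < 1, i.e. |u − 6| < 128/9. So R = 128/9.
When u = 182/9, the terms do not tend to 0, so the series diverges.
Check u = -74/9: the k-th term does not approach 0; divergence by the term test.

(-74/9, 182/9)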